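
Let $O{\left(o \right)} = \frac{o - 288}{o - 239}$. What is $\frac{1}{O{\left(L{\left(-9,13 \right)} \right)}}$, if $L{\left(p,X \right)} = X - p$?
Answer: $\frac{31}{38} \approx 0.81579$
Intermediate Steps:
$O{\left(o \right)} = \frac{-288 + o}{-239 + o}$
$\frac{1}{O{\left(L{\left(-9,13 \right)} \right)}} = \frac{1}{\frac{1}{-239 + \left(13 - -9\right)} \left(-288 + \left(13 - -9\right)\right)} = \frac{1}{\frac{1}{-239 + \left(13 + 9\right)} \left(-288 + \left(13 + 9\right)\right)} = \frac{1}{\frac{1}{-239 + 22} \left(-288 + 22\right)} = \frac{1}{\frac{1}{-217} \left(-266\right)} = \frac{1}{\left(- \frac{1}{217}\right) \left(-266\right)} = \frac{1}{\frac{38}{31}} = \frac{31}{38}$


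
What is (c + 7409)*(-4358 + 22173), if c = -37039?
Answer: -527858450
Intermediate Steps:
(c + 7409)*(-4358 + 22173) = (-37039 + 7409)*(-4358 + 22173) = -29630*17815 = -527858450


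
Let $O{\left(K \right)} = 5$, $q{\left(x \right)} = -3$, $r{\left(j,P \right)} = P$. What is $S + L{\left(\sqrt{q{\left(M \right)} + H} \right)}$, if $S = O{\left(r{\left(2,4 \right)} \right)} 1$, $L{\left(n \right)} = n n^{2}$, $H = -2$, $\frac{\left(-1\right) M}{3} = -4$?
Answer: $5 - 5 i \sqrt{5} \approx 5.0 - 11.18 i$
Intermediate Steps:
$M = 12$ ($M = \left(-3\right) \left(-4\right) = 12$)
$L{\left(n \right)} = n^{3}$
$S = 5$ ($S = 5 \cdot 1 = 5$)
$S + L{\left(\sqrt{q{\left(M \right)} + H} \right)} = 5 + \left(\sqrt{-3 - 2}\right)^{3} = 5 + \left(\sqrt{-5}\right)^{3} = 5 + \left(i \sqrt{5}\right)^{3} = 5 - 5 i \sqrt{5}$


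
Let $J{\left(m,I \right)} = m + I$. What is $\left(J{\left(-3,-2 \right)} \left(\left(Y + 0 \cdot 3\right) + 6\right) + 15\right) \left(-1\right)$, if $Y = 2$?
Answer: $25$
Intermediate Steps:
$J{\left(m,I \right)} = I + m$
$\left(J{\left(-3,-2 \right)} \left(\left(Y + 0 \cdot 3\right) + 6\right) + 15\right) \left(-1\right) = \left(\left(-2 - 3\right) \left(\left(2 + 0 \cdot 3\right) + 6\right) + 15\right) \left(-1\right) = \left(- 5 \left(\left(2 + 0\right) + 6\right) + 15\right) \left(-1\right) = \left(- 5 \left(2 + 6\right) + 15\right) \left(-1\right) = \left(\left(-5\right) 8 + 15\right) \left(-1\right) = \left(-40 + 15\right) \left(-1\right) = \left(-25\right) \left(-1\right) = 25$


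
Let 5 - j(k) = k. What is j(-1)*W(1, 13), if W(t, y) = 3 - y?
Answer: -60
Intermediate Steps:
j(k) = 5 - k
j(-1)*W(1, 13) = (5 - 1*(-1))*(3 - 1*13) = (5 + 1)*(3 - 13) = 6*(-10) = -60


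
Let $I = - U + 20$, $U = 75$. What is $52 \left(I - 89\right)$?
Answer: $-7488$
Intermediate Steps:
$I = -55$ ($I = \left(-1\right) 75 + 20 = -75 + 20 = -55$)
$52 \left(I - 89\right) = 52 \left(-55 - 89\right) = 52 \left(-144\right) = -7488$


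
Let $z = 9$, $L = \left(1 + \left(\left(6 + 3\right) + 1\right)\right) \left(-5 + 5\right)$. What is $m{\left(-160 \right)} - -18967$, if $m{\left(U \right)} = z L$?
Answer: $18967$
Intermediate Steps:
$L = 0$ ($L = \left(1 + \left(9 + 1\right)\right) 0 = \left(1 + 10\right) 0 = 11 \cdot 0 = 0$)
$m{\left(U \right)} = 0$ ($m{\left(U \right)} = 9 \cdot 0 = 0$)
$m{\left(-160 \right)} - -18967 = 0 - -18967 = 0 + 18967 = 18967$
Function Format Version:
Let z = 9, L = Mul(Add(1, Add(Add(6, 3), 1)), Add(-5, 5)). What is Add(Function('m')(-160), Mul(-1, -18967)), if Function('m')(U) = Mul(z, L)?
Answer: 18967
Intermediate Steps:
L = 0 (L = Mul(Add(1, Add(9, 1)), 0) = Mul(Add(1, 10), 0) = Mul(11, 0) = 0)
Function('m')(U) = 0 (Function('m')(U) = Mul(9, 0) = 0)
Add(Function('m')(-160), Mul(-1, -18967)) = Add(0, Mul(-1, -18967)) = Add(0, 18967) = 18967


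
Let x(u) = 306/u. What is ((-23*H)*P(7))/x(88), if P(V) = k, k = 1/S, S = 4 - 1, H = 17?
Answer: -1012/27 ≈ -37.482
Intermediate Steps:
S = 3
k = 1/3 ≈ 0.33333
P(V) = 1/3
((-23*H)*P(7))/x(88) = (-23*17*(1/3))/((306/88)) = (-391*1/3)/((306*(1/88))) = -391/(3*153/44) = -391/3*44/153 = -1012/27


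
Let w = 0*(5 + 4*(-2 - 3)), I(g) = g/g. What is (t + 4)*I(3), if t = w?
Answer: 4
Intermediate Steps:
I(g) = 1
w = 0 (w = 0*(5 + 4*(-5)) = 0*(5 - 20) = 0*(-15) = 0)
t = 0
(t + 4)*I(3) = (0 + 4)*1 = 4*1 = 4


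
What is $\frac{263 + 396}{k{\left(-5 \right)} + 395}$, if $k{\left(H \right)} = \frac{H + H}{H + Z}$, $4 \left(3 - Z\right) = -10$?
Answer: $\frac{659}{375} \approx 1.7573$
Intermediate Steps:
$Z = \frac{11}{2}$ ($Z = 3 - - \frac{5}{2} = 3 + \frac{5}{2} = \frac{11}{2} \approx 5.5$)
$k{\left(H \right)} = \frac{2 H}{\frac{11}{2} + H}$ ($k{\left(H \right)} = \frac{H + H}{H + \frac{11}{2}} = \frac{2 H}{\frac{11}{2} + H}$)
$\frac{263 + 396}{k{\left(-5 \right)} + 395} = \frac{263 + 396}{4 \left(-5\right) \frac{1}{11 + 2 \left(-5\right)} + 395} = \frac{659}{4 \left(-5\right) \frac{1}{11 - 10} + 395} = \frac{659}{4 \left(-5\right) 1^{-1} + 395} = \frac{659}{4 \left(-5\right) 1 + 395} = \frac{659}{-20 + 395} = \frac{659}{375}$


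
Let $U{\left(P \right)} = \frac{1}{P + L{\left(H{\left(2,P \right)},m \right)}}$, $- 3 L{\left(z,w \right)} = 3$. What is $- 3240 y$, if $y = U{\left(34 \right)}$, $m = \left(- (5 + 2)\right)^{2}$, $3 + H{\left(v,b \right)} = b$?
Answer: $- \frac{1080}{11} \approx -98.182$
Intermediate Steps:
$H{\left(v,b \right)} = -3 + b$
$m = 49$ ($m = \left(\left(-1\right) 7\right)^{2} = \left(-7\right)^{2} = 49$)
$L{\left(z,w \right)} = -1$ ($L{\left(z,w \right)} = \left(- \frac{1}{3}\right) 3 = -1$)
$U{\left(P \right)} = \frac{1}{-1 + P}$ ($U{\left(P \right)} = \frac{1}{P - 1} = \frac{1}{-1 + P}$)
$y = \frac{1}{33}$ ($y = \frac{1}{-1 + 34} = \frac{1}{33} \approx 0.030303$)
$- 3240 y = \left(-3240\right) \frac{1}{33} = - \frac{1080}{11}$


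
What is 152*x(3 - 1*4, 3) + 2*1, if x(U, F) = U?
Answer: -150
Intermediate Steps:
152*x(3 - 1*4, 3) + 2*1 = 152*(3 - 1*4) + 2*1 = 152*(3 - 4) + 2 = 152*(-1) + 2 = -152 + 2 = -150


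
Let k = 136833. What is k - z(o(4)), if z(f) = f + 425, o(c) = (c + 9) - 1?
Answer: 136396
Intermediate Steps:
o(c) = 8 + c (o(c) = (9 + c) - 1 = 8 + c)
z(f) = 425 + f
k - z(o(4)) = 136833 - (425 + (8 + 4)) = 136833 - (425 + 12) = 136833 - 1*437 = 136833 - 437 = 136396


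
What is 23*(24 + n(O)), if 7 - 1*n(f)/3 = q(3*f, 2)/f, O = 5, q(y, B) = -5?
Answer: 1104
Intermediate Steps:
n(f) = 21 + 15/f (n(f) = 21 - (-15)/f = 21 + 15/f)
23*(24 + n(O)) = 23*(24 + (21 + 15/5)) = 23*(24 + (21 + 15*(1/5))) = 23*(24 + (21 + 3)) = 23*(24 + 24) = 23*48 = 1104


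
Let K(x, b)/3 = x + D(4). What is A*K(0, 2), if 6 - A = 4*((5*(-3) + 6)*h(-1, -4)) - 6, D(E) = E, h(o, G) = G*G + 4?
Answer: 8784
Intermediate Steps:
h(o, G) = 4 + G**2 (h(o, G) = G**2 + 4 = 4 + G**2)
K(x, b) = 12 + 3*x (K(x, b) = 3*(x + 4) = 3*(4 + x) = 12 + 3*x)
A = 732 (A = 6 - (4*((5*(-3) + 6)*(4 + (-4)**2)) - 6) = 6 - (4*((-15 + 6)*(4 + 16)) - 6) = 6 - (4*(-9*20) - 6) = 6 - (4*(-180) - 6) = 6 - (-720 - 6) = 6 - 1*(-726) = 6 + 726 = 732)
A*K(0, 2) = 732*(12 + 3*0) = 732*(12 + 0) = 732*12 = 8784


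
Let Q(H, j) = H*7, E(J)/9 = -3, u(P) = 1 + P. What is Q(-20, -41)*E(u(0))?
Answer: 3780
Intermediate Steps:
E(J) = -27 (E(J) = 9*(-3) = -27)
Q(H, j) = 7*H
Q(-20, -41)*E(u(0)) = (7*(-20))*(-27) = -140*(-27) = 3780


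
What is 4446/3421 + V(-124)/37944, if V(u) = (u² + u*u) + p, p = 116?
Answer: 68574613/32451606 ≈ 2.1131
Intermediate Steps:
V(u) = 116 + 2*u² (V(u) = (u² + u*u) + 116 = (u² + u²) + 116 = 2*u² + 116 = 116 + 2*u²)
4446/3421 + V(-124)/37944 = 4446/3421 + (116 + 2*(-124)²)/37944 = 4446*(1/3421) + (116 + 2*15376)*(1/37944) = 4446/3421 + (116 + 30752)*(1/37944) = 4446/3421 + 30868*(1/37944) = 4446/3421 + 7717/9486 = 68574613/32451606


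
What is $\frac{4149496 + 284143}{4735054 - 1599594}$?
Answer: $\frac{4433639}{3135460} \approx 1.414$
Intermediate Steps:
$\frac{4149496 + 284143}{4735054 - 1599594} = \frac{4433639}{3135460}$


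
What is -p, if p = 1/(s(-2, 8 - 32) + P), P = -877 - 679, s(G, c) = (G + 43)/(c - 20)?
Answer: 44/68505 ≈ 0.00064229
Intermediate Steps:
s(G, c) = (43 + G)/(-20 + c)
P = -1556
p = -44/68505 (p = 1/((43 - 2)/(-20 + (8 - 32)) - 1556) = 1/(41/(-20 - 24) - 1556) = 1/(41/(-44) - 1556) = 1/(-1/44*41 - 1556) = 1/(-41/44 - 1556) = 1/(-68505/44) = -44/68505 ≈ -0.00064229)
-p = -1*(-44/68505) = 44/68505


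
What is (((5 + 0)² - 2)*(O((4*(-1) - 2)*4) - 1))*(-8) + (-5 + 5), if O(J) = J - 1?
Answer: 4784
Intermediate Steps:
O(J) = -1 + J
(((5 + 0)² - 2)*(O((4*(-1) - 2)*4) - 1))*(-8) + (-5 + 5) = (((5 + 0)² - 2)*((-1 + (4*(-1) - 2)*4) - 1))*(-8) + (-5 + 5) = ((5² - 2)*((-1 + (-4 - 2)*4) - 1))*(-8) + 0 = ((25 - 2)*((-1 - 6*4) - 1))*(-8) + 0 = (23*((-1 - 24) - 1))*(-8) + 0 = (23*(-25 - 1))*(-8) + 0 = (23*(-26))*(-8) + 0 = -598*(-8) + 0 = 4784 + 0 = 4784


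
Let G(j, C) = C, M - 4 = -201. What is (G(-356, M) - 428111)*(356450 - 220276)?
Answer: -58324413592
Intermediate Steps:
M = -197 (M = 4 - 201 = -197)
(G(-356, M) - 428111)*(356450 - 220276) = (-197 - 428111)*(356450 - 220276) = -428308*136174 = -58324413592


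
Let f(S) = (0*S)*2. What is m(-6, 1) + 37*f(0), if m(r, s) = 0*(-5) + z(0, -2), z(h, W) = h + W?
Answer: -2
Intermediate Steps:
z(h, W) = W + h
f(S) = 0 (f(S) = 0*2 = 0)
m(r, s) = -2 (m(r, s) = 0*(-5) + (-2 + 0) = 0 - 2 = -2)
m(-6, 1) + 37*f(0) = -2 + 37*0 = -2 + 0 = -2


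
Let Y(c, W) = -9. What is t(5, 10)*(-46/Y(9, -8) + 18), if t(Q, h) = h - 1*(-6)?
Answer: 3328/9 ≈ 369.78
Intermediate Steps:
t(Q, h) = 6 + h (t(Q, h) = h + 6 = 6 + h)
t(5, 10)*(-46/Y(9, -8) + 18) = (6 + 10)*(-46/(-9) + 18) = 16*(-46*(-1/9) + 18) = 16*(46/9 + 18) = 16*(208/9) = 3328/9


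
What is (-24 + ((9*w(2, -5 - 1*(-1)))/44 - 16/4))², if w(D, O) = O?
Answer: 100489/121 ≈ 830.49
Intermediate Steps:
(-24 + ((9*w(2, -5 - 1*(-1)))/44 - 16/4))² = (-24 + ((9*(-5 - 1*(-1)))/44 - 16/4))² = (-24 + ((9*(-5 + 1))*(1/44) - 16*¼))² = (-24 + ((9*(-4))*(1/44) - 4))² = (-24 + (-36*1/44 - 4))² = (-24 + (-9/11 - 4))² = (-24 - 53/11)² = (-317/11)² = 100489/121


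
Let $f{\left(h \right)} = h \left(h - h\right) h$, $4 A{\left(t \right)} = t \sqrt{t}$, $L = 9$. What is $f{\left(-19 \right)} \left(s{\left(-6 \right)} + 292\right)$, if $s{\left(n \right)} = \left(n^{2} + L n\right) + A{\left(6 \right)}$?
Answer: $0$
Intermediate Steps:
$A{\left(t \right)} = \frac{t^{\frac{3}{2}}}{4}$ ($A{\left(t \right)} = \frac{t \sqrt{t}}{4} = \frac{t^{\frac{3}{2}}}{4}$)
$f{\left(h \right)} = 0$ ($f{\left(h \right)} = h 0 h = 0 h = 0$)
$s{\left(n \right)} = n^{2} + 9 n + \frac{3 \sqrt{6}}{2}$ ($s{\left(n \right)} = \left(n^{2} + 9 n\right) + \frac{6^{\frac{3}{2}}}{4} = \left(n^{2} + 9 n\right) + \frac{6 \sqrt{6}}{4} = \left(n^{2} + 9 n\right) + \frac{3 \sqrt{6}}{2} = n^{2} + 9 n + \frac{3 \sqrt{6}}{2}$)
$f{\left(-19 \right)} \left(s{\left(-6 \right)} + 292\right) = 0 \left(\left(\left(-6\right)^{2} + 9 \left(-6\right) + \frac{3 \sqrt{6}}{2}\right) + 292\right) = 0 \left(\left(36 - 54 + \frac{3 \sqrt{6}}{2}\right) + 292\right) = 0 \left(\left(-18 + \frac{3 \sqrt{6}}{2}\right) + 292\right) = 0 \left(274 + \frac{3 \sqrt{6}}{2}\right) = 0$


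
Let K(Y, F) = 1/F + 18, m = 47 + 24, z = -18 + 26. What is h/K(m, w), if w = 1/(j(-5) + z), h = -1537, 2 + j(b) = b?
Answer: -1537/19 ≈ -80.895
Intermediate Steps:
z = 8
j(b) = -2 + b
m = 71
w = 1 (w = 1/((-2 - 5) + 8) = 1/(-7 + 8) = 1/1 = 1)
K(Y, F) = 18 + 1/F
h/K(m, w) = -1537/(18 + 1/1) = -1537/(18 + 1) = -1537/19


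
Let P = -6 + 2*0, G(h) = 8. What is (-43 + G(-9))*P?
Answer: 210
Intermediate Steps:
P = -6 (P = -6 + 0 = -6)
(-43 + G(-9))*P = (-43 + 8)*(-6) = -35*(-6) = 210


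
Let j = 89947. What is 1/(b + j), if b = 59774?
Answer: 1/149721 ≈ 6.6791e-6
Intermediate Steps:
1/(b + j) = 1/(59774 + 89947) = 1/149721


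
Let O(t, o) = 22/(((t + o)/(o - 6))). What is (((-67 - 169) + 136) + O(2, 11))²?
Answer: 1416100/169 ≈ 8379.3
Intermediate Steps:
O(t, o) = 22*(-6 + o)/(o + t) (O(t, o) = 22/(((o + t)/(-6 + o))) = 22*((-6 + o)/(o + t)) = 22*(-6 + o)/(o + t))
(((-67 - 169) + 136) + O(2, 11))² = (((-67 - 169) + 136) + 22*(-6 + 11)/(11 + 2))² = ((-236 + 136) + 22*5/13)² = (-100 + 22*(1/13)*5)² = (-100 + 110/13)² = (-1190/13)² = 1416100/169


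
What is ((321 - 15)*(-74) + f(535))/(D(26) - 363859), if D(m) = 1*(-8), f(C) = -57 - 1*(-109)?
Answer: 22592/363867 ≈ 0.062089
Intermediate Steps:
f(C) = 52 (f(C) = -57 + 109 = 52)
D(m) = -8
((321 - 15)*(-74) + f(535))/(D(26) - 363859) = ((321 - 15)*(-74) + 52)/(-8 - 363859) = (306*(-74) + 52)/(-363867) = (-22644 + 52)*(-1/363867) = -22592*(-1/363867) = 22592/363867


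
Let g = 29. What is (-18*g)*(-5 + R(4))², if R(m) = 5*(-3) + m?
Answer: -133632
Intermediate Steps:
R(m) = -15 + m
(-18*g)*(-5 + R(4))² = (-18*29)*(-5 + (-15 + 4))² = -522*(-5 - 11)² = -522*(-16)² = -522*256 = -133632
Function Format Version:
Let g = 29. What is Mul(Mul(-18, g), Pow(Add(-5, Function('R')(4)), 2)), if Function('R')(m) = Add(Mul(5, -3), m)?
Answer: -133632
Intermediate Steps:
Function('R')(m) = Add(-15, m)
Mul(Mul(-18, g), Pow(Add(-5, Function('R')(4)), 2)) = Mul(Mul(-18, 29), Pow(Add(-5, Add(-15, 4)), 2)) = Mul(-522, Pow(Add(-5, -11), 2)) = Mul(-522, Pow(-16, 2)) = Mul(-522, 256) = -133632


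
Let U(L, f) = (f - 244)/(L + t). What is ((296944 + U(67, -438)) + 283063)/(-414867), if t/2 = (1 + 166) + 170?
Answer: -429784505/307416447 ≈ -1.3981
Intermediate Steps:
t = 674 (t = 2*((1 + 166) + 170) = 2*(167 + 170) = 2*337 = 674)
U(L, f) = (-244 + f)/(674 + L) (U(L, f) = (f - 244)/(L + 674) = (-244 + f)/(674 + L))
((296944 + U(67, -438)) + 283063)/(-414867) = ((296944 + (-244 - 438)/(674 + 67)) + 283063)/(-414867) = ((296944 - 682/741) + 283063)*(-1/414867) = (220034822/741 + 283063)*(-1/414867) = (429784505/741)*(-1/414867) = -429784505/307416447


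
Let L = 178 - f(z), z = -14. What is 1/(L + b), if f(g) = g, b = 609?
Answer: 1/801 ≈ 0.0012484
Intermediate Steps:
L = 192 (L = 178 - 1*(-14) = 178 + 14 = 192)
1/(L + b) = 1/(192 + 609) = 1/801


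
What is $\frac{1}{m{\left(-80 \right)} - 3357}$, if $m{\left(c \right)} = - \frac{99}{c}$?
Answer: $- \frac{80}{268461} \approx -0.00029799$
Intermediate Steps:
$\frac{1}{m{\left(-80 \right)} - 3357} = \frac{1}{- \frac{99}{-80} - 3357} = \frac{1}{\left(-99\right) \left(- \frac{1}{80}\right) - 3357} = \frac{1}{\frac{99}{80} - 3357} = \frac{1}{- \frac{268461}{80}} = - \frac{80}{268461}$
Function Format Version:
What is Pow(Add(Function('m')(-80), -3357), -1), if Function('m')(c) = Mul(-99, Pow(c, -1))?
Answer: Rational(-80, 268461) ≈ -0.00029799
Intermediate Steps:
Pow(Add(Function('m')(-80), -3357), -1) = Pow(Add(Mul(-99, Pow(-80, -1)), -3357), -1) = Pow(Add(Mul(-99, Rational(-1, 80)), -3357), -1) = Pow(Add(Rational(99, 80), -3357), -1) = Pow(Rational(-268461, 80), -1) = Rational(-80, 268461)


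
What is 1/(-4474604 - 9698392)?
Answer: -1/14172996 ≈ -7.0557e-8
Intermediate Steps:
1/(-4474604 - 9698392) = 1/(-14172996) = -1/14172996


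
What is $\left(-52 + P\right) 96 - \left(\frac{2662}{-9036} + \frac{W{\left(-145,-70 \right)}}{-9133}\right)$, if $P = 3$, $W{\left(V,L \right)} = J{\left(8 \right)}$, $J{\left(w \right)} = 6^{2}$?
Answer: $- \frac{194088334705}{41262894} \approx -4703.7$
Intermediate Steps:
$J{\left(w \right)} = 36$
$W{\left(V,L \right)} = 36$
$\left(-52 + P\right) 96 - \left(\frac{2662}{-9036} + \frac{W{\left(-145,-70 \right)}}{-9133}\right) = \left(-52 + 3\right) 96 - \left(\frac{2662}{-9036} + \frac{36}{-9133}\right) = \left(-49\right) 96 - \left(2662 \left(- \frac{1}{9036}\right) + 36 \left(- \frac{1}{9133}\right)\right) = -4704 - \left(- \frac{1331}{4518} - \frac{36}{9133}\right) = -4704 - - \frac{12318671}{41262894} = -4704 + \frac{12318671}{41262894} = - \frac{194088334705}{41262894}$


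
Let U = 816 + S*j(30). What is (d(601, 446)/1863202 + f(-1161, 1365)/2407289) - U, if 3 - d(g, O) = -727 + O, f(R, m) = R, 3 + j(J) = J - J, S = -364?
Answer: -4278944197880335/2242632839689 ≈ -1908.0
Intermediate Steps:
j(J) = -3 (j(J) = -3 + (J - J) = -3 + 0 = -3)
d(g, O) = 730 - O (d(g, O) = 3 - (-727 + O) = 3 + (727 - O) = 730 - O)
U = 1908 (U = 816 - 364*(-3) = 816 + 1092 = 1908)
(d(601, 446)/1863202 + f(-1161, 1365)/2407289) - U = ((730 - 1*446)/1863202 - 1161/2407289) - 1*1908 = ((730 - 446)*(1/1863202) - 1161*1/2407289) - 1908 = (284*(1/1863202) - 1161/2407289) - 1908 = (142/931601 - 1161/2407289) - 1908 = -739753723/2242632839689 - 1908 = -4278944197880335/2242632839689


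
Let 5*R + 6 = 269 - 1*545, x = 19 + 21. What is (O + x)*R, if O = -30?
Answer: -564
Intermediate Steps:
x = 40
R = -282/5 (R = -6/5 + (269 - 1*545)/5 = -6/5 + (269 - 545)/5 = -6/5 + (1/5)*(-276) = -6/5 - 276/5 = -282/5 ≈ -56.400)
(O + x)*R = (-30 + 40)*(-282/5) = 10*(-282/5) = -564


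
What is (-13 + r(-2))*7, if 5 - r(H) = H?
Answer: -42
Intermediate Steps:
r(H) = 5 - H
(-13 + r(-2))*7 = (-13 + (5 - 1*(-2)))*7 = (-13 + (5 + 2))*7 = (-13 + 7)*7 = -6*7 = -42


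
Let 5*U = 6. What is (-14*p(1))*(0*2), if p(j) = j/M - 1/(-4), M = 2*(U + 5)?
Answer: 0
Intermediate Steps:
U = 6/5 (U = (⅕)*6 = 6/5 ≈ 1.2000)
M = 62/5 (M = 2*(6/5 + 5) = 2*(31/5) = 62/5 ≈ 12.400)
p(j) = ¼ + 5*j/62 (p(j) = j/(62/5) - 1/(-4) = j*(5/62) - 1*(-¼) = 5*j/62 + ¼ = ¼ + 5*j/62)
(-14*p(1))*(0*2) = (-14*(¼ + (5/62)*1))*(0*2) = -14*(¼ + 5/62)*0 = -14*41/124*0 = -287/62*0 = 0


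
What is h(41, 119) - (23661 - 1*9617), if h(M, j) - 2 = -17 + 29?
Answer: -14030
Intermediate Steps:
h(M, j) = 14 (h(M, j) = 2 + (-17 + 29) = 2 + 12 = 14)
h(41, 119) - (23661 - 1*9617) = 14 - (23661 - 1*9617) = 14 - (23661 - 9617) = 14 - 1*14044 = 14 - 14044 = -14030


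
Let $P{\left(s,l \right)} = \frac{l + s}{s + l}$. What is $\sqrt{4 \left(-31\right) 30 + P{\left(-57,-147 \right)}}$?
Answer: $i \sqrt{3719} \approx 60.984 i$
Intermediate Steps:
$P{\left(s,l \right)} = 1$ ($P{\left(s,l \right)} = \frac{l + s}{l + s} = 1$)
$\sqrt{4 \left(-31\right) 30 + P{\left(-57,-147 \right)}} = \sqrt{4 \left(-31\right) 30 + 1} = \sqrt{\left(-124\right) 30 + 1} = \sqrt{-3720 + 1} = \sqrt{-3719} = i \sqrt{3719}$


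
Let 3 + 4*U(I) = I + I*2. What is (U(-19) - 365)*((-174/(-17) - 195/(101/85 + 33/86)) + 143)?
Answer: -2166533900/195347 ≈ -11091.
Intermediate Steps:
U(I) = -¾ + 3*I/4 (U(I) = -¾ + (I + I*2)/4 = -¾ + (I + 2*I)/4 = -¾ + (3*I)/4 = -¾ + 3*I/4)
(U(-19) - 365)*((-174/(-17) - 195/(101/85 + 33/86)) + 143) = ((-¾ + (¾)*(-19)) - 365)*((-174/(-17) - 195/(101/85 + 33/86)) + 143) = ((-¾ - 57/4) - 365)*((-174*(-1/17) - 195/(101*(1/85) + 33*(1/86))) + 143) = (-15 - 365)*((174/17 - 195/(101/85 + 33/86)) + 143) = -380*((174/17 - 195/11491/7310) + 143) = -380*((174/17 - 195*7310/11491) + 143) = -380*((174/17 - 1425450/11491) + 143) = -380*(-22233216/195347 + 143) = -380*5701405/195347 = -2166533900/195347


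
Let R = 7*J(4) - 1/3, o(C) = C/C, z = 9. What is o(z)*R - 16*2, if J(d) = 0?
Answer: -97/3 ≈ -32.333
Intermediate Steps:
o(C) = 1
R = -1/3 (R = 7*0 - 1/3 = 0 - 1*1/3 = 0 - 1/3 = -1/3 ≈ -0.33333)
o(z)*R - 16*2 = 1*(-1/3) - 16*2 = -1/3 - 32 = -97/3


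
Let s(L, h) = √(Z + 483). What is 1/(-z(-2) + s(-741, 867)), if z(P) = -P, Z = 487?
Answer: 1/483 + √970/966 ≈ 0.034311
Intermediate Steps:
s(L, h) = √970 (s(L, h) = √(487 + 483) = √970)
1/(-z(-2) + s(-741, 867)) = 1/(-(-1)*(-2) + √970) = 1/(-1*2 + √970) = 1/(-2 + √970)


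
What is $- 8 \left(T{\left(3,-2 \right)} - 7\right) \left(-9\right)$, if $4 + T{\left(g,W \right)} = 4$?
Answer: $-504$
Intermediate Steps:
$T{\left(g,W \right)} = 0$ ($T{\left(g,W \right)} = -4 + 4 = 0$)
$- 8 \left(T{\left(3,-2 \right)} - 7\right) \left(-9\right) = - 8 \left(0 - 7\right) \left(-9\right) = \left(-8\right) \left(-7\right) \left(-9\right) = 56 \left(-9\right) = -504$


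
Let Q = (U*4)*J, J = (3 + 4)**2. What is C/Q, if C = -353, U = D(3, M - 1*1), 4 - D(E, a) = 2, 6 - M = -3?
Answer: -353/392 ≈ -0.90051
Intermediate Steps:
M = 9 (M = 6 - 1*(-3) = 6 + 3 = 9)
J = 49 (J = 7**2 = 49)
D(E, a) = 2 (D(E, a) = 4 - 1*2 = 4 - 2 = 2)
U = 2
Q = 392 (Q = (2*4)*49 = 8*49 = 392)
C/Q = -353/392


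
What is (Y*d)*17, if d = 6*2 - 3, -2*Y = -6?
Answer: 459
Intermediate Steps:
Y = 3 (Y = -½*(-6) = 3)
d = 9 (d = 12 - 3 = 9)
(Y*d)*17 = (3*9)*17 = 27*17 = 459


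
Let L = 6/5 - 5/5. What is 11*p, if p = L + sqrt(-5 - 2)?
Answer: 11/5 + 11*I*sqrt(7) ≈ 2.2 + 29.103*I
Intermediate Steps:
L = 1/5 (L = 6*(1/5) - 5*1/5 = 6/5 - 1 = 1/5 ≈ 0.20000)
p = 1/5 + I*sqrt(7) (p = 1/5 + sqrt(-5 - 2) = 1/5 + sqrt(-7) = 1/5 + I*sqrt(7) ≈ 0.2 + 2.6458*I)
11*p = 11*(1/5 + I*sqrt(7)) = 11/5 + 11*I*sqrt(7)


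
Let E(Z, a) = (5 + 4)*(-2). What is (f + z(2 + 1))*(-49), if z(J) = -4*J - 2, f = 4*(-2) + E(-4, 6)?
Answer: 1960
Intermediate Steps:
E(Z, a) = -18 (E(Z, a) = 9*(-2) = -18)
f = -26 (f = 4*(-2) - 18 = -8 - 18 = -26)
z(J) = -2 - 4*J
(f + z(2 + 1))*(-49) = (-26 + (-2 - 4*(2 + 1)))*(-49) = (-26 + (-2 - 4*3))*(-49) = (-26 + (-2 - 12))*(-49) = (-26 - 14)*(-49) = -40*(-49) = 1960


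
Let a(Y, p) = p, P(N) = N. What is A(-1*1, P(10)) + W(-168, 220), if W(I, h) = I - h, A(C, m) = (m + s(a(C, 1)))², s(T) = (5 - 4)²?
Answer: -267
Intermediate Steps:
s(T) = 1 (s(T) = 1² = 1)
A(C, m) = (1 + m)² (A(C, m) = (m + 1)² = (1 + m)²)
A(-1*1, P(10)) + W(-168, 220) = (1 + 10)² + (-168 - 1*220) = 11² + (-168 - 220) = 121 - 388 = -267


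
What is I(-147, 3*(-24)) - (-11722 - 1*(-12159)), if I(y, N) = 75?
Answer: -362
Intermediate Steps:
I(-147, 3*(-24)) - (-11722 - 1*(-12159)) = 75 - (-11722 - 1*(-12159)) = 75 - (-11722 + 12159) = 75 - 1*437 = 75 - 437 = -362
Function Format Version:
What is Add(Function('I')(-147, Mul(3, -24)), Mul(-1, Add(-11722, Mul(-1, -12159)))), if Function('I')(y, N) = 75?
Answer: -362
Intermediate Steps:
Add(Function('I')(-147, Mul(3, -24)), Mul(-1, Add(-11722, Mul(-1, -12159)))) = Add(75, Mul(-1, Add(-11722, Mul(-1, -12159)))) = Add(75, Mul(-1, Add(-11722, 12159))) = Add(75, Mul(-1, 437)) = Add(75, -437) = -362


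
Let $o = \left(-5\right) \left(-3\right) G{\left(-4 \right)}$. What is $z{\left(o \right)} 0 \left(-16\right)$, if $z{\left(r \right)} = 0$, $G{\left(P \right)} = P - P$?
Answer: $0$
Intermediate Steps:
$G{\left(P \right)} = 0$
$o = 0$ ($o = \left(-5\right) \left(-3\right) 0 = 15 \cdot 0 = 0$)
$z{\left(o \right)} 0 \left(-16\right) = 0 \cdot 0 \left(-16\right) = 0 \left(-16\right) = 0$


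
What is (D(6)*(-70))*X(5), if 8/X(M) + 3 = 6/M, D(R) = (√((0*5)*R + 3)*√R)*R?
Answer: 5600*√2 ≈ 7919.6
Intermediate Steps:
D(R) = √3*R^(3/2) (D(R) = (√(0*R + 3)*√R)*R = (√(0 + 3)*√R)*R = (√3*√R)*R = √3*R^(3/2))
X(M) = 8/(-3 + 6/M)
(D(6)*(-70))*X(5) = ((√3*6^(3/2))*(-70))*(-8*5/(-6 + 3*5)) = ((√3*(6*√6))*(-70))*(-8*5/(-6 + 15)) = ((18*√2)*(-70))*(-8*5/9) = (-1260*√2)*(-8*5*⅑) = -1260*√2*(-40/9) = 5600*√2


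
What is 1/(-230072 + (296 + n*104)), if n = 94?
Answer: -1/220000 ≈ -4.5455e-6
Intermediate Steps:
1/(-230072 + (296 + n*104)) = 1/(-230072 + (296 + 94*104)) = 1/(-230072 + (296 + 9776)) = 1/(-230072 + 10072) = 1/(-220000) = -1/220000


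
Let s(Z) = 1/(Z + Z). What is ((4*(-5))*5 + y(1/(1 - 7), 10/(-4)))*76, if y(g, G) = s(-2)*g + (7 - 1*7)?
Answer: -45581/6 ≈ -7596.8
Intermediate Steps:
s(Z) = 1/(2*Z)
y(g, G) = -g/4 (y(g, G) = ((½)/(-2))*g + (7 - 1*7) = ((½)*(-½))*g + (7 - 7) = -g/4 + 0 = -g/4)
((4*(-5))*5 + y(1/(1 - 7), 10/(-4)))*76 = ((4*(-5))*5 - 1/(4*(1 - 7)))*76 = (-20*5 - ¼/(-6))*76 = (-100 - ¼*(-⅙))*76 = (-100 + 1/24)*76 = -2399/24*76 = -45581/6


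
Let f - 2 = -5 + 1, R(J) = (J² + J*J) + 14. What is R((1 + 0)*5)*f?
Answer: -128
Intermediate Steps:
R(J) = 14 + 2*J² (R(J) = (J² + J²) + 14 = 2*J² + 14 = 14 + 2*J²)
f = -2 (f = 2 + (-5 + 1) = 2 - 4 = -2)
R((1 + 0)*5)*f = (14 + 2*((1 + 0)*5)²)*(-2) = (14 + 2*(1*5)²)*(-2) = (14 + 2*5²)*(-2) = (14 + 2*25)*(-2) = (14 + 50)*(-2) = 64*(-2) = -128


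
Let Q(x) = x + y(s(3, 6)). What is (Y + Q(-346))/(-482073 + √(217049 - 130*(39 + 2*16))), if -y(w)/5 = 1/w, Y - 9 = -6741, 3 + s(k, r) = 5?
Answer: 52919657/3603010380 + 14161*√23091/154929446340 ≈ 0.014702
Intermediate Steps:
s(k, r) = 2 (s(k, r) = -3 + 5 = 2)
Y = -6732 (Y = 9 - 6741 = -6732)
y(w) = -5/w
Q(x) = -5/2 + x (Q(x) = x - 5/2 = -5/2 + x)
(Y + Q(-346))/(-482073 + √(217049 - 130*(39 + 2*16))) = (-6732 + (-5/2 - 346))/(-482073 + √(217049 - 130*(39 + 2*16))) = (-6732 - 697/2)/(-482073 + √(217049 - 130*(39 + 32))) = -14161/(2*(-482073 + √(217049 - 130*71))) = -14161/(2*(-482073 + √(217049 - 9230))) = -14161/(2*(-482073 + √207819)) = -14161/(2*(-482073 + 3*√23091))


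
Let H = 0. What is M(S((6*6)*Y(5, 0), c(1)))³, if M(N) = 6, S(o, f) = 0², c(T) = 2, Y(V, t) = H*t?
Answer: 216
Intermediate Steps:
Y(V, t) = 0 (Y(V, t) = 0*t = 0)
S(o, f) = 0
M(S((6*6)*Y(5, 0), c(1)))³ = 6³ = 216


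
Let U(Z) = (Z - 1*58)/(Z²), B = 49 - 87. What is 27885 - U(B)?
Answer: 10066509/361 ≈ 27885.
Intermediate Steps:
B = -38
U(Z) = (-58 + Z)/Z² (U(Z) = (Z - 58)/Z² = (-58 + Z)/Z²)
27885 - U(B) = 27885 - (-58 - 38)/(-38)² = 27885 - (-96)/1444 = 27885 - 1*(-24/361) = 27885 + 24/361 = 10066509/361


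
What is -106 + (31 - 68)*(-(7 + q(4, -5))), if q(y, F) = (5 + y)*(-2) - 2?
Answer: -587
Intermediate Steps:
q(y, F) = -12 - 2*y (q(y, F) = (-10 - 2*y) - 2 = -12 - 2*y)
-106 + (31 - 68)*(-(7 + q(4, -5))) = -106 + (31 - 68)*(-(7 + (-12 - 2*4))) = -106 - (-37)*(7 + (-12 - 8)) = -106 - (-37)*(7 - 20) = -106 - (-37)*(-13) = -106 - 37*13 = -106 - 481 = -587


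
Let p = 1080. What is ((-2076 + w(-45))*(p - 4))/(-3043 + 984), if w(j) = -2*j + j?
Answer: 2185356/2059 ≈ 1061.4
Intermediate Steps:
w(j) = -j
((-2076 + w(-45))*(p - 4))/(-3043 + 984) = ((-2076 - 1*(-45))*(1080 - 4))/(-3043 + 984) = ((-2076 + 45)*1076)/(-2059) = -2031*1076*(-1/2059) = -2185356*(-1/2059) = 2185356/2059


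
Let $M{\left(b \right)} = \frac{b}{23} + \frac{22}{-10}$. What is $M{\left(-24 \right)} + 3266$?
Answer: $\frac{375217}{115} \approx 3262.8$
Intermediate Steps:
$M{\left(b \right)} = - \frac{11}{5} + \frac{b}{23}$ ($M{\left(b \right)} = b \frac{1}{23} + 22 \left(- \frac{1}{10}\right) = \frac{b}{23} - \frac{11}{5} = - \frac{11}{5} + \frac{b}{23}$)
$M{\left(-24 \right)} + 3266 = \left(- \frac{11}{5} + \frac{1}{23} \left(-24\right)\right) + 3266 = \left(- \frac{11}{5} - \frac{24}{23}\right) + 3266 = - \frac{373}{115} + 3266 = \frac{375217}{115}$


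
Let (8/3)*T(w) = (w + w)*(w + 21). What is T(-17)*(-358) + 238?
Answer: 18496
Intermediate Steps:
T(w) = 3*w*(21 + w)/4 (T(w) = 3*((w + w)*(w + 21))/8 = 3*((2*w)*(21 + w))/8 = 3*(2*w*(21 + w))/8 = 3*w*(21 + w)/4)
T(-17)*(-358) + 238 = ((¾)*(-17)*(21 - 17))*(-358) + 238 = ((¾)*(-17)*4)*(-358) + 238 = -51*(-358) + 238 = 18258 + 238 = 18496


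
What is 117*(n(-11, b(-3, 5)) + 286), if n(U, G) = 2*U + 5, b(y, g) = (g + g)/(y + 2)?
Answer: 31473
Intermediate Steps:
b(y, g) = 2*g/(2 + y) (b(y, g) = (2*g)/(2 + y) = 2*g/(2 + y))
n(U, G) = 5 + 2*U
117*(n(-11, b(-3, 5)) + 286) = 117*((5 + 2*(-11)) + 286) = 117*((5 - 22) + 286) = 117*(-17 + 286) = 117*269 = 31473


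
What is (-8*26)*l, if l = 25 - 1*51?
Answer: 5408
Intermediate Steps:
l = -26 (l = 25 - 51 = -26)
(-8*26)*l = -8*26*(-26) = -208*(-26) = 5408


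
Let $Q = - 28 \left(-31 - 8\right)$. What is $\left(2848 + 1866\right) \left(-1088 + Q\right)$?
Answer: $18856$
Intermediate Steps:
$Q = 1092$ ($Q = \left(-28\right) \left(-39\right) = 1092$)
$\left(2848 + 1866\right) \left(-1088 + Q\right) = \left(2848 + 1866\right) \left(-1088 + 1092\right) = 4714 \cdot 4 = 18856$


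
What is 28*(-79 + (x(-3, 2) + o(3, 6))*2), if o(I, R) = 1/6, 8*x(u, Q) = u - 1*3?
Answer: -6734/3 ≈ -2244.7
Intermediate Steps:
x(u, Q) = -3/8 + u/8 (x(u, Q) = (u - 1*3)/8 = (u - 3)/8 = (-3 + u)/8 = -3/8 + u/8)
o(I, R) = 1/6 (o(I, R) = 1*(1/6) = 1/6)
28*(-79 + (x(-3, 2) + o(3, 6))*2) = 28*(-79 + ((-3/8 + (1/8)*(-3)) + 1/6)*2) = 28*(-79 + ((-3/8 - 3/8) + 1/6)*2) = 28*(-79 + (-3/4 + 1/6)*2) = 28*(-79 - 7/12*2) = 28*(-79 - 7/6) = 28*(-481/6) = -6734/3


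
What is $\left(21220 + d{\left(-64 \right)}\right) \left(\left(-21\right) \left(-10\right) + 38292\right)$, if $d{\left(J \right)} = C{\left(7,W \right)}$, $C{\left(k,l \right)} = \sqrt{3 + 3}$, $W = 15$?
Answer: $817012440 + 38502 \sqrt{6} \approx 8.1711 \cdot 10^{8}$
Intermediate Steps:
$C{\left(k,l \right)} = \sqrt{6}$
$d{\left(J \right)} = \sqrt{6}$
$\left(21220 + d{\left(-64 \right)}\right) \left(\left(-21\right) \left(-10\right) + 38292\right) = \left(21220 + \sqrt{6}\right) \left(\left(-21\right) \left(-10\right) + 38292\right) = \left(21220 + \sqrt{6}\right) \left(210 + 38292\right) = \left(21220 + \sqrt{6}\right) 38502 = 817012440 + 38502 \sqrt{6}$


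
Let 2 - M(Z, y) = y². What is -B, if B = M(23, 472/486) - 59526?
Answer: 3514888372/59049 ≈ 59525.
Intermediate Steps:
M(Z, y) = 2 - y²
B = -3514888372/59049 (B = (2 - (472/486)²) - 59526 = (2 - (472*(1/486))²) - 59526 = (2 - (236/243)²) - 59526 = (2 - 1*55696/59049) - 59526 = (2 - 55696/59049) - 59526 = 62402/59049 - 59526 = -3514888372/59049 ≈ -59525.)
-B = -1*(-3514888372/59049) = 3514888372/59049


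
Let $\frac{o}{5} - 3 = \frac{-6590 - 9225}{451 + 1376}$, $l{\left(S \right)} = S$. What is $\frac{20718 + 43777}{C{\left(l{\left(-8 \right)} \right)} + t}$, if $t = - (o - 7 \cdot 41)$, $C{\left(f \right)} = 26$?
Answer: $\frac{117832365}{623521} \approx 188.98$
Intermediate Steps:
$o = - \frac{51670}{1827}$ ($o = 15 + 5 \frac{-6590 - 9225}{451 + 1376} = 15 + 5 \left(- \frac{15815}{1827}\right) = 15 - \frac{79075}{1827} = - \frac{51670}{1827} \approx -28.281$)
$t = \frac{576019}{1827}$ ($t = - (- \frac{51670}{1827} - 7 \cdot 41) = - (- \frac{51670}{1827} - 287) = \left(-1\right) \left(- \frac{576019}{1827}\right) = \frac{576019}{1827} \approx 315.28$)
$\frac{20718 + 43777}{C{\left(l{\left(-8 \right)} \right)} + t} = \frac{20718 + 43777}{26 + \frac{576019}{1827}} = \frac{64495}{\frac{623521}{1827}} = 64495 \cdot \frac{1827}{623521} = \frac{117832365}{623521}$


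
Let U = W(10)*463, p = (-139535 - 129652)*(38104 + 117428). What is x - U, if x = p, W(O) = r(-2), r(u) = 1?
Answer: -41867192947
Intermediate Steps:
W(O) = 1
p = -41867192484 (p = -269187*155532 = -41867192484)
x = -41867192484
U = 463 (U = 1*463 = 463)
x - U = -41867192484 - 1*463 = -41867192484 - 463 = -41867192947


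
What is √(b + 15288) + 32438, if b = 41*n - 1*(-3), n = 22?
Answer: 32438 + √16193 ≈ 32565.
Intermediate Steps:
b = 905 (b = 41*22 - 1*(-3) = 902 + 3 = 905)
√(b + 15288) + 32438 = √(905 + 15288) + 32438 = √16193 + 32438 = 32438 + √16193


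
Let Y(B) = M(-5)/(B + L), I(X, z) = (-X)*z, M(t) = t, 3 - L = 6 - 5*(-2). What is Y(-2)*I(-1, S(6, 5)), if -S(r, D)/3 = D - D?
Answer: 0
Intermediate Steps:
L = -13 (L = 3 - (6 - 5*(-2)) = 3 - (6 + 10) = 3 - 1*16 = 3 - 16 = -13)
S(r, D) = 0 (S(r, D) = -3*(D - D) = -3*0 = 0)
I(X, z) = -X*z
Y(B) = -5/(-13 + B) (Y(B) = -5/(B - 13) = -5/(-13 + B))
Y(-2)*I(-1, S(6, 5)) = (-5/(-13 - 2))*(-1*(-1)*0) = -5/(-15)*0 = -5*(-1/15)*0 = (⅓)*0 = 0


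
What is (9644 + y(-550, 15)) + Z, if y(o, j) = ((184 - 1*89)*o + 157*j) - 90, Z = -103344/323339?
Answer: -13043921943/323339 ≈ -40341.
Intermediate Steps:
Z = -103344/323339 (Z = -103344*1/323339 = -103344/323339 ≈ -0.31961)
y(o, j) = -90 + 95*o + 157*j (y(o, j) = ((184 - 89)*o + 157*j) - 90 = (95*o + 157*j) - 90 = -90 + 95*o + 157*j)
(9644 + y(-550, 15)) + Z = (9644 + (-90 + 95*(-550) + 157*15)) - 103344/323339 = (9644 + (-90 - 52250 + 2355)) - 103344/323339 = (9644 - 49985) - 103344/323339 = -40341 - 103344/323339 = -13043921943/323339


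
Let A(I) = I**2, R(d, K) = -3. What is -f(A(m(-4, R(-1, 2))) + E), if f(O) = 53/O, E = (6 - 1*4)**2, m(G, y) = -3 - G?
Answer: -53/5 ≈ -10.600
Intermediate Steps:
E = 4 (E = (6 - 4)**2 = 2**2 = 4)
-f(A(m(-4, R(-1, 2))) + E) = -53/((-3 - 1*(-4))**2 + 4) = -53/((-3 + 4)**2 + 4) = -53/(1**2 + 4) = -53/(1 + 4) = -53/5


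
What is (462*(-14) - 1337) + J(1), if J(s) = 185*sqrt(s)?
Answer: -7620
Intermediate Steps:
(462*(-14) - 1337) + J(1) = (462*(-14) - 1337) + 185*sqrt(1) = (-6468 - 1337) + 185*1 = -7805 + 185 = -7620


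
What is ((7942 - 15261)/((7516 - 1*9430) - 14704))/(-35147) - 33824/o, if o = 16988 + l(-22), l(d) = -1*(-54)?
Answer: -9877902336751/4976884720766 ≈ -1.9848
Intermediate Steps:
l(d) = 54
o = 17042 (o = 16988 + 54 = 17042)
((7942 - 15261)/((7516 - 1*9430) - 14704))/(-35147) - 33824/o = ((7942 - 15261)/((7516 - 1*9430) - 14704))/(-35147) - 33824/17042 = -7319/((7516 - 9430) - 14704)*(-1/35147) - 33824*1/17042 = -7319/(-1914 - 14704)*(-1/35147) - 16912/8521 = -7319/(-16618)*(-1/35147) - 16912/8521 = -7319*(-1/16618)*(-1/35147) - 16912/8521 = (7319/16618)*(-1/35147) - 16912/8521 = -7319/584072846 - 16912/8521 = -9877902336751/4976884720766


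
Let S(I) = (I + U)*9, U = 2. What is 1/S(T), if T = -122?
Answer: -1/1080 ≈ -0.00092593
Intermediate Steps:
S(I) = 18 + 9*I (S(I) = (I + 2)*9 = (2 + I)*9 = 18 + 9*I)
1/S(T) = 1/(18 + 9*(-122)) = 1/(18 - 1098) = 1/(-1080) = -1/1080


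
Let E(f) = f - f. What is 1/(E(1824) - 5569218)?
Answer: -1/5569218 ≈ -1.7956e-7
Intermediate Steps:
E(f) = 0
1/(E(1824) - 5569218) = 1/(0 - 5569218) = 1/(-5569218) = -1/5569218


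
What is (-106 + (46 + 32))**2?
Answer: 784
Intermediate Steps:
(-106 + (46 + 32))**2 = (-106 + 78)**2 = (-28)**2 = 784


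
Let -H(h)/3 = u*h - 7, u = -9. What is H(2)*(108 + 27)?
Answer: 10125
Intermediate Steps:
H(h) = 21 + 27*h (H(h) = -3*(-9*h - 7) = -3*(-7 - 9*h) = 21 + 27*h)
H(2)*(108 + 27) = (21 + 27*2)*(108 + 27) = (21 + 54)*135 = 75*135 = 10125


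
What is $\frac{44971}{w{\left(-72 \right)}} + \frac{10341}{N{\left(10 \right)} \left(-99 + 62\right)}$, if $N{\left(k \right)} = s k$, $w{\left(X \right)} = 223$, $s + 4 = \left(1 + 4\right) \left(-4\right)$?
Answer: $\frac{133882841}{660080} \approx 202.83$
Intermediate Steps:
$s = -24$ ($s = -4 + \left(1 + 4\right) \left(-4\right) = -4 + 5 \left(-4\right) = -4 - 20 = -24$)
$N{\left(k \right)} = - 24 k$
$\frac{44971}{w{\left(-72 \right)}} + \frac{10341}{N{\left(10 \right)} \left(-99 + 62\right)} = \frac{44971}{223} + \frac{10341}{\left(-24\right) 10 \left(-99 + 62\right)} = 44971 \cdot \frac{1}{223} + \frac{10341}{\left(-240\right) \left(-37\right)} = \frac{44971}{223} + \frac{10341}{8880} = \frac{44971}{223} + 10341 \cdot \frac{1}{8880} = \frac{44971}{223} + \frac{3447}{2960} = \frac{133882841}{660080}$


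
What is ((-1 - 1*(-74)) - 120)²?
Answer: 2209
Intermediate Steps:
((-1 - 1*(-74)) - 120)² = ((-1 + 74) - 120)² = (73 - 120)² = (-47)² = 2209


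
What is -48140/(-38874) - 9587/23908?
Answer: 389123041/464699796 ≈ 0.83736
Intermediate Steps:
-48140/(-38874) - 9587/23908 = -48140*(-1/38874) - 9587*1/23908 = 24070/19437 - 9587/23908 = 389123041/464699796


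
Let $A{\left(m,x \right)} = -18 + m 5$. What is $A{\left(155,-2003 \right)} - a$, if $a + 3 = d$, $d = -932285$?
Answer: $933045$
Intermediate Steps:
$A{\left(m,x \right)} = -18 + 5 m$
$a = -932288$ ($a = -3 - 932285 = -932288$)
$A{\left(155,-2003 \right)} - a = \left(-18 + 5 \cdot 155\right) - -932288 = \left(-18 + 775\right) + 932288 = 757 + 932288 = 933045$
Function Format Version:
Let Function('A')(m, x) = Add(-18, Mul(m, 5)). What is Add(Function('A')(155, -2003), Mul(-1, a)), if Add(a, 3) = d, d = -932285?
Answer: 933045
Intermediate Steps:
Function('A')(m, x) = Add(-18, Mul(5, m))
a = -932288 (a = Add(-3, -932285) = -932288)
Add(Function('A')(155, -2003), Mul(-1, a)) = Add(Add(-18, Mul(5, 155)), Mul(-1, -932288)) = Add(Add(-18, 775), 932288) = Add(757, 932288) = 933045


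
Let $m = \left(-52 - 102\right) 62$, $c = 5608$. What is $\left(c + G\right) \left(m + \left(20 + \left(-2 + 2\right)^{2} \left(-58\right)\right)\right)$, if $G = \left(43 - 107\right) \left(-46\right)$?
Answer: $-81483456$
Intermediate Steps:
$m = -9548$ ($m = \left(-154\right) 62 = -9548$)
$G = 2944$ ($G = \left(-64\right) \left(-46\right) = 2944$)
$\left(c + G\right) \left(m + \left(20 + \left(-2 + 2\right)^{2} \left(-58\right)\right)\right) = \left(5608 + 2944\right) \left(-9548 + \left(20 + \left(-2 + 2\right)^{2} \left(-58\right)\right)\right) = 8552 \left(-9548 + \left(20 + 0^{2} \left(-58\right)\right)\right) = 8552 \left(-9548 + \left(20 + 0 \left(-58\right)\right)\right) = 8552 \left(-9548 + \left(20 + 0\right)\right) = 8552 \left(-9548 + 20\right) = 8552 \left(-9528\right) = -81483456$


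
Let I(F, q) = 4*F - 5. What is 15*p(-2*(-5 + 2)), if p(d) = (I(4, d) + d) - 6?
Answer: 165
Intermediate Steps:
I(F, q) = -5 + 4*F
p(d) = 5 + d (p(d) = ((-5 + 4*4) + d) - 6 = ((-5 + 16) + d) - 6 = (11 + d) - 6 = 5 + d)
15*p(-2*(-5 + 2)) = 15*(5 - 2*(-5 + 2)) = 15*(5 - 2*(-3)) = 15*(5 + 6) = 15*11 = 165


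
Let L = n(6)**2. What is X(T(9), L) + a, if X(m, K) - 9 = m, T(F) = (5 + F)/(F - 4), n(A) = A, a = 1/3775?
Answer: 44546/3775 ≈ 11.800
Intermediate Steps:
a = 1/3775 ≈ 0.00026490
T(F) = (5 + F)/(-4 + F)
L = 36 (L = 6**2 = 36)
X(m, K) = 9 + m
X(T(9), L) + a = (9 + (5 + 9)/(-4 + 9)) + 1/3775 = (9 + 14/5) + 1/3775 = 59/5 + 1/3775 = 44546/3775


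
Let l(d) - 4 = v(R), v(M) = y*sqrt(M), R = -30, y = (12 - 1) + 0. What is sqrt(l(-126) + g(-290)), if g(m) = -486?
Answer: sqrt(-482 + 11*I*sqrt(30)) ≈ 1.3695 + 21.997*I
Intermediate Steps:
y = 11 (y = 11 + 0 = 11)
v(M) = 11*sqrt(M)
l(d) = 4 + 11*I*sqrt(30) (l(d) = 4 + 11*sqrt(-30) = 4 + 11*(I*sqrt(30)) = 4 + 11*I*sqrt(30))
sqrt(l(-126) + g(-290)) = sqrt((4 + 11*I*sqrt(30)) - 486) = sqrt(-482 + 11*I*sqrt(30))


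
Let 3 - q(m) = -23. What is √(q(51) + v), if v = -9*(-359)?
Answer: √3257 ≈ 57.070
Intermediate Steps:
v = 3231
q(m) = 26 (q(m) = 3 - 1*(-23) = 3 + 23 = 26)
√(q(51) + v) = √(26 + 3231) = √3257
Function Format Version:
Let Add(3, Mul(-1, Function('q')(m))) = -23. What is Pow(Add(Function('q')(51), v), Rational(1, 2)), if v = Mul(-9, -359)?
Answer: Pow(3257, Rational(1, 2)) ≈ 57.070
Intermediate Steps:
v = 3231
Function('q')(m) = 26 (Function('q')(m) = Add(3, Mul(-1, -23)) = Add(3, 23) = 26)
Pow(Add(Function('q')(51), v), Rational(1, 2)) = Pow(Add(26, 3231), Rational(1, 2)) = Pow(3257, Rational(1, 2))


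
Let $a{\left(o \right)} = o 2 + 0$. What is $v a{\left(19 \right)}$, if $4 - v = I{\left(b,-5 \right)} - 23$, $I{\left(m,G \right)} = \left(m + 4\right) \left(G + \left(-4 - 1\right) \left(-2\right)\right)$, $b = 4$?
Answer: $-494$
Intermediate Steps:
$a{\left(o \right)} = 2 o$ ($a{\left(o \right)} = 2 o + 0 = 2 o$)
$I{\left(m,G \right)} = \left(4 + m\right) \left(10 + G\right)$ ($I{\left(m,G \right)} = \left(4 + m\right) \left(G - -10\right) = \left(4 + m\right) \left(G + 10\right) = \left(4 + m\right) \left(10 + G\right)$)
$v = -13$ ($v = 4 - \left(\left(40 + 4 \left(-5\right) + 10 \cdot 4 - 20\right) - 23\right) = 4 - \left(\left(40 - 20 + 40 - 20\right) - 23\right) = 4 - \left(40 - 23\right) = 4 - 17 = -13$)
$v a{\left(19 \right)} = - 13 \cdot 2 \cdot 19 = \left(-13\right) 38 = -494$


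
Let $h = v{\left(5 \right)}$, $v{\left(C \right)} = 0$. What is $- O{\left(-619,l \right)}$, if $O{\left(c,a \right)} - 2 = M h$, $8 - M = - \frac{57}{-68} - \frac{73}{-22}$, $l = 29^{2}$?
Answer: $-2$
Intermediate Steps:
$h = 0$
$l = 841$
$M = \frac{2875}{748}$ ($M = 8 - \left(- \frac{57}{-68} - \frac{73}{-22}\right) = 8 - \left(\left(-57\right) \left(- \frac{1}{68}\right) - - \frac{73}{22}\right) = 8 - \left(\frac{57}{68} + \frac{73}{22}\right) = 8 - \frac{3109}{748} = \frac{2875}{748} \approx 3.8436$)
$O{\left(c,a \right)} = 2$ ($O{\left(c,a \right)} = 2 + \frac{2875}{748} \cdot 0 = 2 + 0 = 2$)
$- O{\left(-619,l \right)} = \left(-1\right) 2 = -2$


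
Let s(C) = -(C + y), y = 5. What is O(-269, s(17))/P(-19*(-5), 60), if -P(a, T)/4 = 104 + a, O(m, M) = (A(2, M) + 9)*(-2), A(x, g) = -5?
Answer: 2/199 ≈ 0.010050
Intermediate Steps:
s(C) = -5 - C (s(C) = -(C + 5) = -(5 + C) = -5 - C)
O(m, M) = -8 (O(m, M) = (-5 + 9)*(-2) = 4*(-2) = -8)
P(a, T) = -416 - 4*a (P(a, T) = -4*(104 + a) = -416 - 4*a)
O(-269, s(17))/P(-19*(-5), 60) = -8/(-416 - (-76)*(-5)) = -8/(-416 - 4*95) = -8/(-416 - 380) = -8/(-796) = -8*(-1/796) = 2/199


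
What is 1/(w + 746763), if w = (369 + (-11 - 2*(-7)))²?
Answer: 1/885147 ≈ 1.1298e-6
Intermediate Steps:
w = 138384 (w = (369 + (-11 + 14))² = (369 + 3)² = 372² = 138384)
1/(w + 746763) = 1/(138384 + 746763) = 1/885147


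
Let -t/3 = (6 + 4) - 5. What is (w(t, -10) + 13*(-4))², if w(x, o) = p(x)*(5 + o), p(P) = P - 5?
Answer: 2304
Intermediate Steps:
p(P) = -5 + P
t = -15 (t = -3*((6 + 4) - 5) = -3*(10 - 5) = -3*5 = -15)
w(x, o) = (-5 + x)*(5 + o)
(w(t, -10) + 13*(-4))² = ((-5 - 15)*(5 - 10) + 13*(-4))² = (-20*(-5) - 52)² = (100 - 52)² = 48² = 2304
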